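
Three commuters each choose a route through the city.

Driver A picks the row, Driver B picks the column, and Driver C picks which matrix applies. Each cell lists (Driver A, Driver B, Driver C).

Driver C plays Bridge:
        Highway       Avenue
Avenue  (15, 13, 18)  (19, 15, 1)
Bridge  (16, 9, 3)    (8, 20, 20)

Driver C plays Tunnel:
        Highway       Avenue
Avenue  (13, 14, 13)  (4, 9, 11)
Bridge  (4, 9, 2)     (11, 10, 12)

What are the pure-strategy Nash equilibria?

Driver A against (Highway, Bridge): payoffs 15, 16 → best response Bridge.
Driver A against (Highway, Tunnel): payoffs 13, 4 → best response Avenue.
Driver A against (Avenue, Bridge): payoffs 19, 8 → best response Avenue.
Driver A against (Avenue, Tunnel): payoffs 4, 11 → best response Bridge.
Driver B against (Avenue, Bridge): payoffs 13, 15 → best response Avenue.
Driver B against (Avenue, Tunnel): payoffs 14, 9 → best response Highway.
Driver B against (Bridge, Bridge): payoffs 9, 20 → best response Avenue.
Driver B against (Bridge, Tunnel): payoffs 9, 10 → best response Avenue.
Driver C against (Avenue, Highway): payoffs 18, 13 → best response Bridge.
Driver C against (Avenue, Avenue): payoffs 1, 11 → best response Tunnel.
Driver C against (Bridge, Highway): payoffs 3, 2 → best response Bridge.
Driver C against (Bridge, Avenue): payoffs 20, 12 → best response Bridge.
No profile is a mutual best response for all players.

This game has no pure Nash equilibrium.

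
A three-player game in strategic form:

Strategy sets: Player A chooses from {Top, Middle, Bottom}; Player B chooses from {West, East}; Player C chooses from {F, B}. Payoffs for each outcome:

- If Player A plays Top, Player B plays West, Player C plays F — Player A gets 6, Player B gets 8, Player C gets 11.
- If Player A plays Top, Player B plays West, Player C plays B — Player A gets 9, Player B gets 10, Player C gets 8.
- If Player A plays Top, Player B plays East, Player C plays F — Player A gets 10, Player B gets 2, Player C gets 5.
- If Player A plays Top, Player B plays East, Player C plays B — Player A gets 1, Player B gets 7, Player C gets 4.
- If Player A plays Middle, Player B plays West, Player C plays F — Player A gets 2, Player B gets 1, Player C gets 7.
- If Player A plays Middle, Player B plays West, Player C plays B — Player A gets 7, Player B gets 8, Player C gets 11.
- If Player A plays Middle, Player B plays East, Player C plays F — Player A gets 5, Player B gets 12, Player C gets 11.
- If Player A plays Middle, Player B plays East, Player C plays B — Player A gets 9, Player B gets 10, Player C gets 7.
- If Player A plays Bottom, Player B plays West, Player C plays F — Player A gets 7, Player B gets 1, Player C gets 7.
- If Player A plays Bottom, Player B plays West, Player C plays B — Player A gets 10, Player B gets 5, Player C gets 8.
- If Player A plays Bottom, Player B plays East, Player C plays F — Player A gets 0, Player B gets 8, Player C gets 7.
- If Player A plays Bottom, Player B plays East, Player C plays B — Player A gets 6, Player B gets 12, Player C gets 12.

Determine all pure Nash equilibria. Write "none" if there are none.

Check each profile: it is a Nash equilibrium iff no player can strictly gain by switching unilaterally.
(Top, West, F): Player A can switch to Bottom (6 → 7). Not NE.
(Top, West, B): Player A can switch to Bottom (9 → 10). Not NE.
(Top, East, F): Player B can switch to West (2 → 8). Not NE.
(Top, East, B): Player A can switch to Middle (1 → 9). Not NE.
(Middle, West, F): Player A can switch to Top (2 → 6). Not NE.
(Middle, West, B): Player A can switch to Top (7 → 9). Not NE.
(Middle, East, F): Player A can switch to Top (5 → 10). Not NE.
(Middle, East, B): Player C can switch to F (7 → 11). Not NE.
(The remaining 4 profiles each have a profitable deviation by the same check.)

No pure-strategy Nash equilibrium.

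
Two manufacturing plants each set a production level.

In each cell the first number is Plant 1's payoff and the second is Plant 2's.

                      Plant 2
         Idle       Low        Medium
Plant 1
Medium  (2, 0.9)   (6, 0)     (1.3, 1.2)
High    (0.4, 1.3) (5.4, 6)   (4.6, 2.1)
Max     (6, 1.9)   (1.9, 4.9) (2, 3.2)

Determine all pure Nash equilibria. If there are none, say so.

For each player, find the best response to each opponent profile; mutual best responses are the pure NE.
Plant 1 against Idle: payoffs 2, 0.4, 6 → best response Max.
Plant 1 against Low: payoffs 6, 5.4, 1.9 → best response Medium.
Plant 1 against Medium: payoffs 1.3, 4.6, 2 → best response High.
Plant 2 against Medium: payoffs 0.9, 0, 1.2 → best response Medium.
Plant 2 against High: payoffs 1.3, 6, 2.1 → best response Low.
Plant 2 against Max: payoffs 1.9, 4.9, 3.2 → best response Low.
No profile is a mutual best response for all players.

No pure-strategy Nash equilibrium.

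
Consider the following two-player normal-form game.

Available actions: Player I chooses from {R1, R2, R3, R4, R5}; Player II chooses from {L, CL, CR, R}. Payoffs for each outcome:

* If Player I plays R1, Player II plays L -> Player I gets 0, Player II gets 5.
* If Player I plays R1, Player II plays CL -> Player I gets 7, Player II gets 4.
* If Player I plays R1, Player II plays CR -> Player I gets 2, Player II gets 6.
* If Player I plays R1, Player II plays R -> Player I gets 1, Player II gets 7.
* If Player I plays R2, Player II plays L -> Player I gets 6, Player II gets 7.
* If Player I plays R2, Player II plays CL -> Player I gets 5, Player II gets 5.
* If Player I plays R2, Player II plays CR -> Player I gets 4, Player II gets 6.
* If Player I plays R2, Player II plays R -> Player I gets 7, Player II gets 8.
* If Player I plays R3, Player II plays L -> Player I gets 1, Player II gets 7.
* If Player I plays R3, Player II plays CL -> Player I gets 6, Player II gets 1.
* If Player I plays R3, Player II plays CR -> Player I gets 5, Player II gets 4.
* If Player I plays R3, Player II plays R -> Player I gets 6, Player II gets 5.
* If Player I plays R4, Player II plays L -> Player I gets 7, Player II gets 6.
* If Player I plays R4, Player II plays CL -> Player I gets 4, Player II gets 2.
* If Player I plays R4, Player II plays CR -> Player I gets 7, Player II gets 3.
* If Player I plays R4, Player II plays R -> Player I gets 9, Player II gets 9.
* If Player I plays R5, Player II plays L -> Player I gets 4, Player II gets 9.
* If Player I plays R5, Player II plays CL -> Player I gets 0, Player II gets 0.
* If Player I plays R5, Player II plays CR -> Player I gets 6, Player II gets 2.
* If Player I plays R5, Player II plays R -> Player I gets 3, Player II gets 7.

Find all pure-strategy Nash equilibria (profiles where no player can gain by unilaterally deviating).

Player I against L: payoffs 0, 6, 1, 7, 4 → best response R4.
Player I against CL: payoffs 7, 5, 6, 4, 0 → best response R1.
Player I against CR: payoffs 2, 4, 5, 7, 6 → best response R4.
Player I against R: payoffs 1, 7, 6, 9, 3 → best response R4.
Player II against R1: payoffs 5, 4, 6, 7 → best response R.
Player II against R2: payoffs 7, 5, 6, 8 → best response R.
Player II against R3: payoffs 7, 1, 4, 5 → best response L.
Player II against R4: payoffs 6, 2, 3, 9 → best response R.
Player II against R5: payoffs 9, 0, 2, 7 → best response L.
Mutual best responses: (R4, R).

(R4, R)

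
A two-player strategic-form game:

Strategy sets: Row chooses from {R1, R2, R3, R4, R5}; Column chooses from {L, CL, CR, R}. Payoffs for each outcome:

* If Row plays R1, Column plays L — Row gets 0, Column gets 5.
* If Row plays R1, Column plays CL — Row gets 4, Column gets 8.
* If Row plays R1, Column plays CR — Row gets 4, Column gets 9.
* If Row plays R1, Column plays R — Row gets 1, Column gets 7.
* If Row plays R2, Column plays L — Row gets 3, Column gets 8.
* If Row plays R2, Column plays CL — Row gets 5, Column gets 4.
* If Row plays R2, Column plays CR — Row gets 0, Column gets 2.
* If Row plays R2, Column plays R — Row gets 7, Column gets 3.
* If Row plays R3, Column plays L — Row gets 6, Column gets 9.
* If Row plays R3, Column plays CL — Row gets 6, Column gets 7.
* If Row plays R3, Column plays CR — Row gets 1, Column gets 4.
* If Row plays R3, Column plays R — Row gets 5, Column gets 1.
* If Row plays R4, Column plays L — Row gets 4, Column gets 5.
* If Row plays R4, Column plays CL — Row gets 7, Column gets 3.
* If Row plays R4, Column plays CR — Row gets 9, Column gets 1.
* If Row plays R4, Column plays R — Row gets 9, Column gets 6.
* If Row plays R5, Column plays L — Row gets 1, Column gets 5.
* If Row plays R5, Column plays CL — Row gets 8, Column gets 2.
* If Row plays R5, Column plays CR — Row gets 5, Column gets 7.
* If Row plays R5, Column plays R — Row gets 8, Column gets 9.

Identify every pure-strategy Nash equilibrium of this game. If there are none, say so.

Mark each player's best response to every combination of opponents' strategies; a profile where every player is best-responding is a pure Nash equilibrium.
Row against L: payoffs 0, 3, 6, 4, 1 → best response R3.
Row against CL: payoffs 4, 5, 6, 7, 8 → best response R5.
Row against CR: payoffs 4, 0, 1, 9, 5 → best response R4.
Row against R: payoffs 1, 7, 5, 9, 8 → best response R4.
Column against R1: payoffs 5, 8, 9, 7 → best response CR.
Column against R2: payoffs 8, 4, 2, 3 → best response L.
Column against R3: payoffs 9, 7, 4, 1 → best response L.
Column against R4: payoffs 5, 3, 1, 6 → best response R.
Column against R5: payoffs 5, 2, 7, 9 → best response R.
Mutual best responses: (R3, L); (R4, R).

The pure Nash equilibria are (R3, L) and (R4, R).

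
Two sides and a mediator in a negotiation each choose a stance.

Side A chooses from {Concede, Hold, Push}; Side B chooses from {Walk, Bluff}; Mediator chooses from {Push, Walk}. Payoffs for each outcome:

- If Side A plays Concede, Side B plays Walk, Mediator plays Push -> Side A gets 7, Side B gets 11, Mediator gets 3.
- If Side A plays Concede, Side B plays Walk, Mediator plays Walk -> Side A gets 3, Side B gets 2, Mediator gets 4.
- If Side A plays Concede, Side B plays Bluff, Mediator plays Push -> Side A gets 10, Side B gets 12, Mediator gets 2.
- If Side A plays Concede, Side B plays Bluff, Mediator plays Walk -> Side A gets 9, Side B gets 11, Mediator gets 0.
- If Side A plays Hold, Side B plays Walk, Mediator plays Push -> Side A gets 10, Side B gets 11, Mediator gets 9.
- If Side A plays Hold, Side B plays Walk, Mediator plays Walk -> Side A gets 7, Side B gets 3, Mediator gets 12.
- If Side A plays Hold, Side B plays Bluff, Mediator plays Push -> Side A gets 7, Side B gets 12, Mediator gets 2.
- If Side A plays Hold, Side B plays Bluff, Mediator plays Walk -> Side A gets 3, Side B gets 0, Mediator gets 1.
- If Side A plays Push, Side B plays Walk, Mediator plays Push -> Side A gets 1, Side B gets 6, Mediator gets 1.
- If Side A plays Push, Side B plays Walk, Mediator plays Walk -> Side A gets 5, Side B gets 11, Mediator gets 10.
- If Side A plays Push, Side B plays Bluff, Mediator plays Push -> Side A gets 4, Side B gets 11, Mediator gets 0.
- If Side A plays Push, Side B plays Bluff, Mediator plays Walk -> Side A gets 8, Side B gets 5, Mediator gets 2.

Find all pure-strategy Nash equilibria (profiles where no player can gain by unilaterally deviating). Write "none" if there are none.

(Concede, Bluff, Push) and (Hold, Walk, Walk)

Side A against (Walk, Push): payoffs 7, 10, 1 → best response Hold.
Side A against (Walk, Walk): payoffs 3, 7, 5 → best response Hold.
Side A against (Bluff, Push): payoffs 10, 7, 4 → best response Concede.
Side A against (Bluff, Walk): payoffs 9, 3, 8 → best response Concede.
Side B against (Concede, Push): payoffs 11, 12 → best response Bluff.
Side B against (Concede, Walk): payoffs 2, 11 → best response Bluff.
Side B against (Hold, Push): payoffs 11, 12 → best response Bluff.
Side B against (Hold, Walk): payoffs 3, 0 → best response Walk.
Side B against (Push, Push): payoffs 6, 11 → best response Bluff.
Side B against (Push, Walk): payoffs 11, 5 → best response Walk.
Mediator against (Concede, Walk): payoffs 3, 4 → best response Walk.
Mediator against (Concede, Bluff): payoffs 2, 0 → best response Push.
Mediator against (Hold, Walk): payoffs 9, 12 → best response Walk.
Mediator against (Hold, Bluff): payoffs 2, 1 → best response Push.
Mediator against (Push, Walk): payoffs 1, 10 → best response Walk.
Mediator against (Push, Bluff): payoffs 0, 2 → best response Walk.
Mutual best responses: (Concede, Bluff, Push); (Hold, Walk, Walk).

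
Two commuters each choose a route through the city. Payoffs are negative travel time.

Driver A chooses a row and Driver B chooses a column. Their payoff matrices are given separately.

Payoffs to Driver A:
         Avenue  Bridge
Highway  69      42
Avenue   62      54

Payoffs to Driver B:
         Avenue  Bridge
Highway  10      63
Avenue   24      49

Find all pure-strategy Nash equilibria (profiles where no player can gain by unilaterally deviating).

(Avenue, Bridge)

For each player, find the best response to each opponent profile; mutual best responses are the pure NE.
Driver A against Avenue: payoffs 69, 62 → best response Highway.
Driver A against Bridge: payoffs 42, 54 → best response Avenue.
Driver B against Highway: payoffs 10, 63 → best response Bridge.
Driver B against Avenue: payoffs 24, 49 → best response Bridge.
Mutual best responses: (Avenue, Bridge).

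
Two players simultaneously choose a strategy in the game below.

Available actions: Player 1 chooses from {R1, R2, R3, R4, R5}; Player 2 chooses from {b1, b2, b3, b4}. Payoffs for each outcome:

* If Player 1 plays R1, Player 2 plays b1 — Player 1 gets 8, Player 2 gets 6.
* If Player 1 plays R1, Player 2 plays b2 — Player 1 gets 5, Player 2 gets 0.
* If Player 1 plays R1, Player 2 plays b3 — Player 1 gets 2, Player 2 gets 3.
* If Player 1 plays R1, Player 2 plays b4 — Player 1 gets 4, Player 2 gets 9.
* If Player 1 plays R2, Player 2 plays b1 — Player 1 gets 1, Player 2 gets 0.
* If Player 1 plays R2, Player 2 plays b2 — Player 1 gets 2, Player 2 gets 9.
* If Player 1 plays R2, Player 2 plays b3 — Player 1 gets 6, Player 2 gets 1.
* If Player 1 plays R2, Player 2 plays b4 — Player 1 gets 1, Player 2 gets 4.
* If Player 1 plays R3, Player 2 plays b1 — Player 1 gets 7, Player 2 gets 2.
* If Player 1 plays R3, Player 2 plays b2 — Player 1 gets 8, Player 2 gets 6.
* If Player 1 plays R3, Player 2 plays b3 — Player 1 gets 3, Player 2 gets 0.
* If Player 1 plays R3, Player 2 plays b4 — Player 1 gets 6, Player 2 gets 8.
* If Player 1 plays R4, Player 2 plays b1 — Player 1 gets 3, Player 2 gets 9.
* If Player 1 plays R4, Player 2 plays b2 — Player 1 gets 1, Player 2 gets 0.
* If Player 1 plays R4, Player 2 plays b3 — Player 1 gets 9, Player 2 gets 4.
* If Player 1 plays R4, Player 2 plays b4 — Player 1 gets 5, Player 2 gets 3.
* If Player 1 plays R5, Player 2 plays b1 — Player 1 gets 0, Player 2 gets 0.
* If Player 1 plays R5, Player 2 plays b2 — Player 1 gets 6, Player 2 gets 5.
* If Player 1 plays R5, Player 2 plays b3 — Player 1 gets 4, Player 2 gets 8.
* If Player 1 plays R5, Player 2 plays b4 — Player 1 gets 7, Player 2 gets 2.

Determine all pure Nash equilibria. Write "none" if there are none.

none

Player 1 against b1: payoffs 8, 1, 7, 3, 0 → best response R1.
Player 1 against b2: payoffs 5, 2, 8, 1, 6 → best response R3.
Player 1 against b3: payoffs 2, 6, 3, 9, 4 → best response R4.
Player 1 against b4: payoffs 4, 1, 6, 5, 7 → best response R5.
Player 2 against R1: payoffs 6, 0, 3, 9 → best response b4.
Player 2 against R2: payoffs 0, 9, 1, 4 → best response b2.
Player 2 against R3: payoffs 2, 6, 0, 8 → best response b4.
Player 2 against R4: payoffs 9, 0, 4, 3 → best response b1.
Player 2 against R5: payoffs 0, 5, 8, 2 → best response b3.
No profile is a mutual best response for all players.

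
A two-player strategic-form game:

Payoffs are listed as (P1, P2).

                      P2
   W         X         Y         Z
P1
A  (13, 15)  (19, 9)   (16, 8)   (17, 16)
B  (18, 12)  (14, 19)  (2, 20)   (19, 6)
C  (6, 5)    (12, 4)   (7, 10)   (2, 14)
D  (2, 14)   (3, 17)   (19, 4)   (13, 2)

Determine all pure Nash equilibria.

There is no pure-strategy Nash equilibrium.

(A, W): P1 can switch to B (13 → 18). Not NE.
(A, X): P2 can switch to W (9 → 15). Not NE.
(A, Y): P1 can switch to D (16 → 19). Not NE.
(A, Z): P1 can switch to B (17 → 19). Not NE.
(B, W): P2 can switch to X (12 → 19). Not NE.
(B, X): P1 can switch to A (14 → 19). Not NE.
(B, Y): P1 can switch to A (2 → 16). Not NE.
(B, Z): P2 can switch to W (6 → 12). Not NE.
(C, W): P1 can switch to A (6 → 13). Not NE.
(C, X): P1 can switch to A (12 → 19). Not NE.
(C, Y): P1 can switch to A (7 → 16). Not NE.
(C, Z): P1 can switch to A (2 → 17). Not NE.
(The remaining 4 profiles each have a profitable deviation by the same check.)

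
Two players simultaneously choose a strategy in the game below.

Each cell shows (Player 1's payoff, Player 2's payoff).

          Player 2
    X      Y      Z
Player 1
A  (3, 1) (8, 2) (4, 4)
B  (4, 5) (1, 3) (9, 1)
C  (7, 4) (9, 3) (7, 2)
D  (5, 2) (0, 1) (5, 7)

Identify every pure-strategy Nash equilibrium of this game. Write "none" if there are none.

Player 1 against X: payoffs 3, 4, 7, 5 → best response C.
Player 1 against Y: payoffs 8, 1, 9, 0 → best response C.
Player 1 against Z: payoffs 4, 9, 7, 5 → best response B.
Player 2 against A: payoffs 1, 2, 4 → best response Z.
Player 2 against B: payoffs 5, 3, 1 → best response X.
Player 2 against C: payoffs 4, 3, 2 → best response X.
Player 2 against D: payoffs 2, 1, 7 → best response Z.
Mutual best responses: (C, X).

(C, X)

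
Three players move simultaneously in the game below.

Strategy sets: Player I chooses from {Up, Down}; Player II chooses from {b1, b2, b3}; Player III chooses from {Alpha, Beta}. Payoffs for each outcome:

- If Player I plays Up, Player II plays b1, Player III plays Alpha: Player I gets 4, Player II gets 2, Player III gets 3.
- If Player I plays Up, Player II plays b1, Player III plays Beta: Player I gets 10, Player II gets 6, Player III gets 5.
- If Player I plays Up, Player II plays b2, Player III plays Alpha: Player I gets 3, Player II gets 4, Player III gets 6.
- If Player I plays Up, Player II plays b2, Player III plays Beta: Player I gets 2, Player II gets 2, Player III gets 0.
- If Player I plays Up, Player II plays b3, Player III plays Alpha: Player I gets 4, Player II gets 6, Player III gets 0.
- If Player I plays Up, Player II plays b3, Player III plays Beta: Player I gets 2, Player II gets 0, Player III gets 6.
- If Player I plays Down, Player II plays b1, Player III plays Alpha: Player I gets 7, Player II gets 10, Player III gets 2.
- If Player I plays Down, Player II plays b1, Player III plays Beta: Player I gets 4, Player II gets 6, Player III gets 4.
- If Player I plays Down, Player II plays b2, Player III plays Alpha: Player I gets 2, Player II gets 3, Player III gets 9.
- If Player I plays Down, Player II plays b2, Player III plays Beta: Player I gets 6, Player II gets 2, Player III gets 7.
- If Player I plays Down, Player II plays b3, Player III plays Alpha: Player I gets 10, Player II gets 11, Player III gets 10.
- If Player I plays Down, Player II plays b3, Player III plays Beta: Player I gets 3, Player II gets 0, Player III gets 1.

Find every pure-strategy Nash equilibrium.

The pure Nash equilibria are (Up, b1, Beta); (Down, b3, Alpha).

For each strategy profile, look for a profitable unilateral deviation.
(Up, b1, Alpha): Player I can switch to Down (4 → 7). Not NE.
(Up, b1, Beta): Player I gets 10, best alternative 4; Player II gets 6, best alternative 2; Player III gets 5, best alternative 3. No profitable deviation — NE.
(Up, b2, Alpha): Player II can switch to b3 (4 → 6). Not NE.
(Up, b2, Beta): Player I can switch to Down (2 → 6). Not NE.
(Up, b3, Alpha): Player I can switch to Down (4 → 10). Not NE.
(Up, b3, Beta): Player I can switch to Down (2 → 3). Not NE.
(Down, b1, Alpha): Player II can switch to b3 (10 → 11). Not NE.
(Down, b1, Beta): Player I can switch to Up (4 → 10). Not NE.
(Down, b2, Alpha): Player I can switch to Up (2 → 3). Not NE.
(Down, b2, Beta): Player II can switch to b1 (2 → 6). Not NE.
(Down, b3, Alpha): Player I gets 10, best alternative 4; Player II gets 11, best alternative 10; Player III gets 10, best alternative 1. No profitable deviation — NE.
(Down, b3, Beta): Player II can switch to b1 (0 → 6). Not NE.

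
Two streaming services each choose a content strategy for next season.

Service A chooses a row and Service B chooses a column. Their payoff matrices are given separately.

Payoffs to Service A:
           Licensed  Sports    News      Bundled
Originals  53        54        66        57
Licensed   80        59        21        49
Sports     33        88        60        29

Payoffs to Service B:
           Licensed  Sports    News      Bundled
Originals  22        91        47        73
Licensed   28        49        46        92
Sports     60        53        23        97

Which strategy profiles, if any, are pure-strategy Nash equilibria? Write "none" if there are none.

Check each profile: it is a Nash equilibrium iff no player can strictly gain by switching unilaterally.
(Originals, Licensed): Service A can switch to Licensed (53 → 80). Not NE.
(Originals, Sports): Service A can switch to Licensed (54 → 59). Not NE.
(Originals, News): Service B can switch to Sports (47 → 91). Not NE.
(Originals, Bundled): Service B can switch to Sports (73 → 91). Not NE.
(Licensed, Licensed): Service B can switch to Sports (28 → 49). Not NE.
(Licensed, Sports): Service A can switch to Sports (59 → 88). Not NE.
(The remaining 6 profiles each have a profitable deviation by the same check.)

This game has no pure Nash equilibrium.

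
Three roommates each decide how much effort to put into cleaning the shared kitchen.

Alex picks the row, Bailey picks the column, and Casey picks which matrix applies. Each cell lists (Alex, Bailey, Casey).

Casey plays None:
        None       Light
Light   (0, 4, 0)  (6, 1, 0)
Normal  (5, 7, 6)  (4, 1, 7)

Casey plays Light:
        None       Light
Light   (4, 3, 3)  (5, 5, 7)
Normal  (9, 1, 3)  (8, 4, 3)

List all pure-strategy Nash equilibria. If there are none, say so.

Alex against (None, None): payoffs 0, 5 → best response Normal.
Alex against (None, Light): payoffs 4, 9 → best response Normal.
Alex against (Light, None): payoffs 6, 4 → best response Light.
Alex against (Light, Light): payoffs 5, 8 → best response Normal.
Bailey against (Light, None): payoffs 4, 1 → best response None.
Bailey against (Light, Light): payoffs 3, 5 → best response Light.
Bailey against (Normal, None): payoffs 7, 1 → best response None.
Bailey against (Normal, Light): payoffs 1, 4 → best response Light.
Casey against (Light, None): payoffs 0, 3 → best response Light.
Casey against (Light, Light): payoffs 0, 7 → best response Light.
Casey against (Normal, None): payoffs 6, 3 → best response None.
Casey against (Normal, Light): payoffs 7, 3 → best response None.
Mutual best responses: (Normal, None, None).

The unique pure-strategy Nash equilibrium is (Normal, None, None).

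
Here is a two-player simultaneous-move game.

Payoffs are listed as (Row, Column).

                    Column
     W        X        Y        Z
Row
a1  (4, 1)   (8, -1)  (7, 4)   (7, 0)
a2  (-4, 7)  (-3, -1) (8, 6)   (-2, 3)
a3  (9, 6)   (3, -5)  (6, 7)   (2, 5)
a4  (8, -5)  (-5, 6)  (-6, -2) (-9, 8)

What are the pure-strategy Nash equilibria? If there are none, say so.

(a1, W): Row can switch to a3 (4 → 9). Not NE.
(a1, X): Column can switch to W (-1 → 1). Not NE.
(a1, Y): Row can switch to a2 (7 → 8). Not NE.
(a1, Z): Column can switch to W (0 → 1). Not NE.
(a2, W): Row can switch to a1 (-4 → 4). Not NE.
(a2, X): Row can switch to a1 (-3 → 8). Not NE.
(The remaining 10 profiles each have a profitable deviation by the same check.)

There is no pure-strategy Nash equilibrium.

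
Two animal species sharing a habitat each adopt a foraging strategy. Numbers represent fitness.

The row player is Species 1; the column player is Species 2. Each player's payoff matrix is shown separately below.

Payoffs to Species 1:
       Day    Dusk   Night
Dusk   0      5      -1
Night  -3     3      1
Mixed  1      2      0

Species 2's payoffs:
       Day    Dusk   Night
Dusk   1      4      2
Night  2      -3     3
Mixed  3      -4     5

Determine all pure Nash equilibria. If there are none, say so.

The pure Nash equilibria are (Dusk, Dusk), (Night, Night).

(Dusk, Day): Species 1 can switch to Mixed (0 → 1). Not NE.
(Dusk, Dusk): Species 1 gets 5, best alternative 3; Species 2 gets 4, best alternative 2. No profitable deviation — NE.
(Dusk, Night): Species 1 can switch to Night (-1 → 1). Not NE.
(Night, Day): Species 1 can switch to Dusk (-3 → 0). Not NE.
(Night, Dusk): Species 1 can switch to Dusk (3 → 5). Not NE.
(Night, Night): Species 1 gets 1, best alternative 0; Species 2 gets 3, best alternative 2. No profitable deviation — NE.
(Mixed, Day): Species 2 can switch to Night (3 → 5). Not NE.
(Mixed, Dusk): Species 1 can switch to Dusk (2 → 5). Not NE.
(Mixed, Night): Species 1 can switch to Night (0 → 1). Not NE.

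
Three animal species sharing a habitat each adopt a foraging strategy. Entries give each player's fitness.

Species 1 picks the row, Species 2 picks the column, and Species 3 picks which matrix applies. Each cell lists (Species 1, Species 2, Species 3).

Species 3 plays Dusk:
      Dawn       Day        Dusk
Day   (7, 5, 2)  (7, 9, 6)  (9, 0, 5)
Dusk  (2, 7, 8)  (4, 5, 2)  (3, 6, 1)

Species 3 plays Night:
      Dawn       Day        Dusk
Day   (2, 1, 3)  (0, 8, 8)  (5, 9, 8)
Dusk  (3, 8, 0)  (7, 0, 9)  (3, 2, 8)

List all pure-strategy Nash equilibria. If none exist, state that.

Species 1 against (Dawn, Dusk): payoffs 7, 2 → best response Day.
Species 1 against (Dawn, Night): payoffs 2, 3 → best response Dusk.
Species 1 against (Day, Dusk): payoffs 7, 4 → best response Day.
Species 1 against (Day, Night): payoffs 0, 7 → best response Dusk.
Species 1 against (Dusk, Dusk): payoffs 9, 3 → best response Day.
Species 1 against (Dusk, Night): payoffs 5, 3 → best response Day.
Species 2 against (Day, Dusk): payoffs 5, 9, 0 → best response Day.
Species 2 against (Day, Night): payoffs 1, 8, 9 → best response Dusk.
Species 2 against (Dusk, Dusk): payoffs 7, 5, 6 → best response Dawn.
Species 2 against (Dusk, Night): payoffs 8, 0, 2 → best response Dawn.
Species 3 against (Day, Dawn): payoffs 2, 3 → best response Night.
Species 3 against (Day, Day): payoffs 6, 8 → best response Night.
Species 3 against (Day, Dusk): payoffs 5, 8 → best response Night.
Species 3 against (Dusk, Dawn): payoffs 8, 0 → best response Dusk.
Species 3 against (Dusk, Day): payoffs 2, 9 → best response Night.
Species 3 against (Dusk, Dusk): payoffs 1, 8 → best response Night.
Mutual best responses: (Day, Dusk, Night).

The unique pure-strategy Nash equilibrium is (Day, Dusk, Night).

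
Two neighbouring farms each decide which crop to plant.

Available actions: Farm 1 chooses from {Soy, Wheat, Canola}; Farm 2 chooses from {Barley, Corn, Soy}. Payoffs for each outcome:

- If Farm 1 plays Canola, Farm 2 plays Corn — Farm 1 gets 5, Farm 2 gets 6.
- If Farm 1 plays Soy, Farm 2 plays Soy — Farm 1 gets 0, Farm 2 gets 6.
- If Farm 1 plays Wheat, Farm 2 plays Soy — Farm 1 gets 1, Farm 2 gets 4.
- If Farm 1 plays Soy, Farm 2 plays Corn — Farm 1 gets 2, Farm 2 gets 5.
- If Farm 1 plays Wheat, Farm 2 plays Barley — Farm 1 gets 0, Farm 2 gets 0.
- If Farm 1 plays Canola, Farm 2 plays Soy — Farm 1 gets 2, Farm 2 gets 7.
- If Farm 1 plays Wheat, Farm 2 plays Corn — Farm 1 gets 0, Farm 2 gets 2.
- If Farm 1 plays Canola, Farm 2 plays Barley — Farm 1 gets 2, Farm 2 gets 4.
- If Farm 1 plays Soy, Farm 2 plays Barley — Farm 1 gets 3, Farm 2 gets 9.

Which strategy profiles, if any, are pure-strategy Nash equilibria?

Pure-strategy Nash equilibria: (Soy, Barley); (Canola, Soy)

Farm 1 against Barley: payoffs 3, 0, 2 → best response Soy.
Farm 1 against Corn: payoffs 2, 0, 5 → best response Canola.
Farm 1 against Soy: payoffs 0, 1, 2 → best response Canola.
Farm 2 against Soy: payoffs 9, 5, 6 → best response Barley.
Farm 2 against Wheat: payoffs 0, 2, 4 → best response Soy.
Farm 2 against Canola: payoffs 4, 6, 7 → best response Soy.
Mutual best responses: (Soy, Barley); (Canola, Soy).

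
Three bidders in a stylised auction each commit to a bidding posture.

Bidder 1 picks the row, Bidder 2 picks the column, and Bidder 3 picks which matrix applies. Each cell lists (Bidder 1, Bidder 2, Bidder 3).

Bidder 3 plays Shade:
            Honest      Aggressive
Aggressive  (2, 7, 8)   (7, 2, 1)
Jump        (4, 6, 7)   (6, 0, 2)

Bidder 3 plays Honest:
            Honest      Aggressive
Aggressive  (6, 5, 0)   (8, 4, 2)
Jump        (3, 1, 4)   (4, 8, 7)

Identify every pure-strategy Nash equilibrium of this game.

Pure NE: (Jump, Honest, Shade)

(Aggressive, Honest, Shade): Bidder 1 can switch to Jump (2 → 4). Not NE.
(Aggressive, Honest, Honest): Bidder 3 can switch to Shade (0 → 8). Not NE.
(Aggressive, Aggressive, Shade): Bidder 2 can switch to Honest (2 → 7). Not NE.
(Aggressive, Aggressive, Honest): Bidder 2 can switch to Honest (4 → 5). Not NE.
(Jump, Honest, Shade): Bidder 1 gets 4, best alternative 2; Bidder 2 gets 6, best alternative 0; Bidder 3 gets 7, best alternative 4. No profitable deviation — NE.
(Jump, Honest, Honest): Bidder 1 can switch to Aggressive (3 → 6). Not NE.
(Jump, Aggressive, Shade): Bidder 1 can switch to Aggressive (6 → 7). Not NE.
(Jump, Aggressive, Honest): Bidder 1 can switch to Aggressive (4 → 8). Not NE.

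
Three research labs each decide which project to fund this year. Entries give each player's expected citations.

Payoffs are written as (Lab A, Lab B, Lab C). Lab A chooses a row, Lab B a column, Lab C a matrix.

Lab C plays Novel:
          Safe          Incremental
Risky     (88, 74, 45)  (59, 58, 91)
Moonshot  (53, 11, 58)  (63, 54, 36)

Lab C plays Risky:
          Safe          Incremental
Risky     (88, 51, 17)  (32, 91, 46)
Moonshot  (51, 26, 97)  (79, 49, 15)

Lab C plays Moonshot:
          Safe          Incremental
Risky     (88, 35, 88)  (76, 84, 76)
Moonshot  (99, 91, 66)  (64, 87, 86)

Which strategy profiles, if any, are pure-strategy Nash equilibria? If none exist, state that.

This game has no pure Nash equilibrium.

Lab A against (Safe, Novel): payoffs 88, 53 → best response Risky.
Lab A against (Safe, Risky): payoffs 88, 51 → best response Risky.
Lab A against (Safe, Moonshot): payoffs 88, 99 → best response Moonshot.
Lab A against (Incremental, Novel): payoffs 59, 63 → best response Moonshot.
Lab A against (Incremental, Risky): payoffs 32, 79 → best response Moonshot.
Lab A against (Incremental, Moonshot): payoffs 76, 64 → best response Risky.
Lab B against (Risky, Novel): payoffs 74, 58 → best response Safe.
Lab B against (Risky, Risky): payoffs 51, 91 → best response Incremental.
Lab B against (Risky, Moonshot): payoffs 35, 84 → best response Incremental.
Lab B against (Moonshot, Novel): payoffs 11, 54 → best response Incremental.
Lab B against (Moonshot, Risky): payoffs 26, 49 → best response Incremental.
Lab B against (Moonshot, Moonshot): payoffs 91, 87 → best response Safe.
Lab C against (Risky, Safe): payoffs 45, 17, 88 → best response Moonshot.
Lab C against (Risky, Incremental): payoffs 91, 46, 76 → best response Novel.
Lab C against (Moonshot, Safe): payoffs 58, 97, 66 → best response Risky.
Lab C against (Moonshot, Incremental): payoffs 36, 15, 86 → best response Moonshot.
No profile is a mutual best response for all players.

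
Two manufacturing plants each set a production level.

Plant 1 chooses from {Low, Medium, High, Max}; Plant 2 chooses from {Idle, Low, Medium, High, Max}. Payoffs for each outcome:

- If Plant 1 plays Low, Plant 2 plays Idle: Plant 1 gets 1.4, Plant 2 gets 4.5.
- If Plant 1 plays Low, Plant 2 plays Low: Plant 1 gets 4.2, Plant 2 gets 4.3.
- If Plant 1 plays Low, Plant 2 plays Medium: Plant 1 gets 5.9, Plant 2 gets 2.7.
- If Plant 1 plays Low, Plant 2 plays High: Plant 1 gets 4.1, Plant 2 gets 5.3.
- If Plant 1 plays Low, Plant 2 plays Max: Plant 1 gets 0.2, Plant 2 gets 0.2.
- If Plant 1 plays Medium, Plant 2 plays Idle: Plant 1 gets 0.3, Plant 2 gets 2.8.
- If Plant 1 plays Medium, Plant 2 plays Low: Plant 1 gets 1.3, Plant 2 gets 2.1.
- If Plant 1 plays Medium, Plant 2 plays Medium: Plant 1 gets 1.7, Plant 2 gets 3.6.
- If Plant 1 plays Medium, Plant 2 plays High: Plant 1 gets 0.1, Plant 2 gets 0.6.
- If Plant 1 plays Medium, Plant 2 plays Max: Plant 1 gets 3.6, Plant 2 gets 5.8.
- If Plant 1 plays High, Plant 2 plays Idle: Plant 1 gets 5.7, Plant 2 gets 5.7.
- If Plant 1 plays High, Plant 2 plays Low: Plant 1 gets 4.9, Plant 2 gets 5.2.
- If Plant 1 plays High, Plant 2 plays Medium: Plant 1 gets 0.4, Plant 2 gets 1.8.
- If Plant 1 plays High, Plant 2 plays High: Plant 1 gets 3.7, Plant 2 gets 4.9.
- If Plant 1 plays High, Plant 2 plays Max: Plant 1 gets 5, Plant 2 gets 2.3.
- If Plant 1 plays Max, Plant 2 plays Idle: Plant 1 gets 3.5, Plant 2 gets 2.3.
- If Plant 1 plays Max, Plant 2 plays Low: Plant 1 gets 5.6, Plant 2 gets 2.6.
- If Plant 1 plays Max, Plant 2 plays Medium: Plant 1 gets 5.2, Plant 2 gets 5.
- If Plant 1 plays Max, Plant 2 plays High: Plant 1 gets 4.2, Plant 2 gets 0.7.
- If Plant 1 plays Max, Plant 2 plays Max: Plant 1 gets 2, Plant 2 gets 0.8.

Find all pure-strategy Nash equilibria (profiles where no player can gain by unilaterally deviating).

The unique pure-strategy Nash equilibrium is (High, Idle).

(Low, Idle): Plant 1 can switch to High (1.4 → 5.7). Not NE.
(Low, Low): Plant 1 can switch to High (4.2 → 4.9). Not NE.
(Low, Medium): Plant 2 can switch to Idle (2.7 → 4.5). Not NE.
(Low, High): Plant 1 can switch to Max (4.1 → 4.2). Not NE.
(Low, Max): Plant 1 can switch to Medium (0.2 → 3.6). Not NE.
(Medium, Idle): Plant 1 can switch to Low (0.3 → 1.4). Not NE.
(Medium, Low): Plant 1 can switch to Low (1.3 → 4.2). Not NE.
(Medium, Medium): Plant 1 can switch to Low (1.7 → 5.9). Not NE.
(Medium, High): Plant 1 can switch to Low (0.1 → 4.1). Not NE.
(Medium, Max): Plant 1 can switch to High (3.6 → 5). Not NE.
(High, Idle): Plant 1 gets 5.7, best alternative 3.5; Plant 2 gets 5.7, best alternative 5.2. No profitable deviation — NE.
(High, Low): Plant 1 can switch to Max (4.9 → 5.6). Not NE.
(High, Medium): Plant 1 can switch to Low (0.4 → 5.9). Not NE.
(The remaining 7 profiles each have a profitable deviation by the same check.)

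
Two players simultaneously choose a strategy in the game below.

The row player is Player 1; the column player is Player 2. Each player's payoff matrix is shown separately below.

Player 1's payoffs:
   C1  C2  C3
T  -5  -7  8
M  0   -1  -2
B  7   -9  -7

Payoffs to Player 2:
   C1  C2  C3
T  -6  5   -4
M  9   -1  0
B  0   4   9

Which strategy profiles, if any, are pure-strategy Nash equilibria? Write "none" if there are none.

(T, C1): Player 1 can switch to M (-5 → 0). Not NE.
(T, C2): Player 1 can switch to M (-7 → -1). Not NE.
(T, C3): Player 2 can switch to C2 (-4 → 5). Not NE.
(M, C1): Player 1 can switch to B (0 → 7). Not NE.
(M, C2): Player 2 can switch to C1 (-1 → 9). Not NE.
(M, C3): Player 1 can switch to T (-2 → 8). Not NE.
(B, C1): Player 2 can switch to C2 (0 → 4). Not NE.
(B, C2): Player 1 can switch to T (-9 → -7). Not NE.
(B, C3): Player 1 can switch to T (-7 → 8). Not NE.

There is no pure-strategy Nash equilibrium.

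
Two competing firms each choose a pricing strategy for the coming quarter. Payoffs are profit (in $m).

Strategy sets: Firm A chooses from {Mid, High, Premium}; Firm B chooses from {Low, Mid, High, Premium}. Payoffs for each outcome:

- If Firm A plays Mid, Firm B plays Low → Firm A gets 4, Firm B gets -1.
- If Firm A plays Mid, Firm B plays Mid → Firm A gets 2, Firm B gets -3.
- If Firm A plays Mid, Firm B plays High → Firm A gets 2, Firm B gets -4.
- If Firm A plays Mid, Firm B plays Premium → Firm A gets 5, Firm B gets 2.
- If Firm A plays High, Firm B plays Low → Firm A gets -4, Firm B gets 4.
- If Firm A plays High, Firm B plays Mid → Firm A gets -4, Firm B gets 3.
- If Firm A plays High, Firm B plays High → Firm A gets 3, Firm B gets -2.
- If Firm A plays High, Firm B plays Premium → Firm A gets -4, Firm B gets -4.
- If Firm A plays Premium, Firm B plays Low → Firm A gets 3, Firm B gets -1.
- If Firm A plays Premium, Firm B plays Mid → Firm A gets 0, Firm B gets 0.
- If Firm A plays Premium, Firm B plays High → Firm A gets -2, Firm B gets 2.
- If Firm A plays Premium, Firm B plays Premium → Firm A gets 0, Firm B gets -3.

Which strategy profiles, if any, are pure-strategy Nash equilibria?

The unique pure-strategy Nash equilibrium is (Mid, Premium).

(Mid, Low): Firm B can switch to Premium (-1 → 2). Not NE.
(Mid, Mid): Firm B can switch to Low (-3 → -1). Not NE.
(Mid, High): Firm A can switch to High (2 → 3). Not NE.
(Mid, Premium): Firm A gets 5, best alternative 0; Firm B gets 2, best alternative -1. No profitable deviation — NE.
(High, Low): Firm A can switch to Mid (-4 → 4). Not NE.
(High, Mid): Firm A can switch to Mid (-4 → 2). Not NE.
(High, High): Firm B can switch to Low (-2 → 4). Not NE.
(High, Premium): Firm A can switch to Mid (-4 → 5). Not NE.
(Premium, Low): Firm A can switch to Mid (3 → 4). Not NE.
(Premium, Mid): Firm A can switch to Mid (0 → 2). Not NE.
(Premium, High): Firm A can switch to Mid (-2 → 2). Not NE.
(Premium, Premium): Firm A can switch to Mid (0 → 5). Not NE.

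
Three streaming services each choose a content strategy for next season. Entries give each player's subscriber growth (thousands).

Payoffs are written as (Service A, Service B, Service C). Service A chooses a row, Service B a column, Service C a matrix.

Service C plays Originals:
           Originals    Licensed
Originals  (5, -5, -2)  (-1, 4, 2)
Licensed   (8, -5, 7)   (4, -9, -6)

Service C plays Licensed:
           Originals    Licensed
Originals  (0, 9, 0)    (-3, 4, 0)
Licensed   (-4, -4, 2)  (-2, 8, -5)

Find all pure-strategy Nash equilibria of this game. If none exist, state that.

(Originals, Originals, Originals): Service A can switch to Licensed (5 → 8). Not NE.
(Originals, Originals, Licensed): Service A gets 0, best alternative -4; Service B gets 9, best alternative 4; Service C gets 0, best alternative -2. No profitable deviation — NE.
(Originals, Licensed, Originals): Service A can switch to Licensed (-1 → 4). Not NE.
(Originals, Licensed, Licensed): Service A can switch to Licensed (-3 → -2). Not NE.
(Licensed, Originals, Originals): Service A gets 8, best alternative 5; Service B gets -5, best alternative -9; Service C gets 7, best alternative 2. No profitable deviation — NE.
(Licensed, Originals, Licensed): Service A can switch to Originals (-4 → 0). Not NE.
(Licensed, Licensed, Originals): Service B can switch to Originals (-9 → -5). Not NE.
(Licensed, Licensed, Licensed): Service A gets -2, best alternative -3; Service B gets 8, best alternative -4; Service C gets -5, best alternative -6. No profitable deviation — NE.

Pure-strategy Nash equilibria: (Originals, Originals, Licensed), (Licensed, Originals, Originals), (Licensed, Licensed, Licensed)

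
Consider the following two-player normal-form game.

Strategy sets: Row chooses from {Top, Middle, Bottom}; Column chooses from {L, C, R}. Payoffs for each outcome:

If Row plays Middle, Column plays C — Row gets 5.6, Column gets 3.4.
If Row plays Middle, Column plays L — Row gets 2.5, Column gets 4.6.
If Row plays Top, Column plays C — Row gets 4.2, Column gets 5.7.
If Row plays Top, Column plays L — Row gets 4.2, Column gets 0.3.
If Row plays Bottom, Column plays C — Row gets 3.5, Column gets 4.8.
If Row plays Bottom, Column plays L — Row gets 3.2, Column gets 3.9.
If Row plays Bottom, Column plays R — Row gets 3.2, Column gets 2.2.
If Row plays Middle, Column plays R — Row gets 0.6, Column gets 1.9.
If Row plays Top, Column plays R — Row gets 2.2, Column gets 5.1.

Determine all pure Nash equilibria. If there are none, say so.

No pure-strategy Nash equilibrium.

Row against L: payoffs 4.2, 2.5, 3.2 → best response Top.
Row against C: payoffs 4.2, 5.6, 3.5 → best response Middle.
Row against R: payoffs 2.2, 0.6, 3.2 → best response Bottom.
Column against Top: payoffs 0.3, 5.7, 5.1 → best response C.
Column against Middle: payoffs 4.6, 3.4, 1.9 → best response L.
Column against Bottom: payoffs 3.9, 4.8, 2.2 → best response C.
No profile is a mutual best response for all players.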